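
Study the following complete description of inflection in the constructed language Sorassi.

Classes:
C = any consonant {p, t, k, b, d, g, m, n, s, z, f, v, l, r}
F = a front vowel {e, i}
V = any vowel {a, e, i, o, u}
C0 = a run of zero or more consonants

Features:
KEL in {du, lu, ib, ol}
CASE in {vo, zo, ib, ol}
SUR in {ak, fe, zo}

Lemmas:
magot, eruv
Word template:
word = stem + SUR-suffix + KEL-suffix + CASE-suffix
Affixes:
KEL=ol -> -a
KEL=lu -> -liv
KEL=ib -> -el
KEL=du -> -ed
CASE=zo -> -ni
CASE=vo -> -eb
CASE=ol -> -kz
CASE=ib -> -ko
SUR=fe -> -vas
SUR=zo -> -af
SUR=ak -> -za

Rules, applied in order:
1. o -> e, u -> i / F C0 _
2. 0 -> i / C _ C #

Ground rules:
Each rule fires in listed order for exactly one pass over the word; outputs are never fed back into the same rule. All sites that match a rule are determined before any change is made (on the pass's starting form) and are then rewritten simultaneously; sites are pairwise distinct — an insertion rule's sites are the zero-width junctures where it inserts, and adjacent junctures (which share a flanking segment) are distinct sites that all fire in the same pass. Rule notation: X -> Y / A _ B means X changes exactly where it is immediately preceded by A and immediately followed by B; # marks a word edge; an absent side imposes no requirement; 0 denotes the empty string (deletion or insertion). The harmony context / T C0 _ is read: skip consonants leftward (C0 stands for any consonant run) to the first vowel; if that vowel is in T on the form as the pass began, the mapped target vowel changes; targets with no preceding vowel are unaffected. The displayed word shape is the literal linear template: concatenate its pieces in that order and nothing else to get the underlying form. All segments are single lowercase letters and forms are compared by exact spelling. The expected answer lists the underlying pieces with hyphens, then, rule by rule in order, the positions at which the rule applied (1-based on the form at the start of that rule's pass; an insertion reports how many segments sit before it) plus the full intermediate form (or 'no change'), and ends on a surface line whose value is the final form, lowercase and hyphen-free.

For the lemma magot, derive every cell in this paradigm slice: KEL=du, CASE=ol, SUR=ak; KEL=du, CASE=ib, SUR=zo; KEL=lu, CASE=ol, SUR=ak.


cell KEL=du, CASE=ol, SUR=ak:
underlying: magot-za-ed-kz
1. o -> e, u -> i / F C0 _: no change
2. 0 -> i / C _ C #: inserts after position(s) 10: magotzaedkiz
surface: magotzaedkiz

cell KEL=du, CASE=ib, SUR=zo:
underlying: magot-af-ed-ko
1. o -> e, u -> i / F C0 _: fires at position(s) 11: magotafedke
2. 0 -> i / C _ C #: no change
surface: magotafedke

cell KEL=lu, CASE=ol, SUR=ak:
underlying: magot-za-liv-kz
1. o -> e, u -> i / F C0 _: no change
2. 0 -> i / C _ C #: inserts after position(s) 11: magotzalivkiz
surface: magotzalivkiz


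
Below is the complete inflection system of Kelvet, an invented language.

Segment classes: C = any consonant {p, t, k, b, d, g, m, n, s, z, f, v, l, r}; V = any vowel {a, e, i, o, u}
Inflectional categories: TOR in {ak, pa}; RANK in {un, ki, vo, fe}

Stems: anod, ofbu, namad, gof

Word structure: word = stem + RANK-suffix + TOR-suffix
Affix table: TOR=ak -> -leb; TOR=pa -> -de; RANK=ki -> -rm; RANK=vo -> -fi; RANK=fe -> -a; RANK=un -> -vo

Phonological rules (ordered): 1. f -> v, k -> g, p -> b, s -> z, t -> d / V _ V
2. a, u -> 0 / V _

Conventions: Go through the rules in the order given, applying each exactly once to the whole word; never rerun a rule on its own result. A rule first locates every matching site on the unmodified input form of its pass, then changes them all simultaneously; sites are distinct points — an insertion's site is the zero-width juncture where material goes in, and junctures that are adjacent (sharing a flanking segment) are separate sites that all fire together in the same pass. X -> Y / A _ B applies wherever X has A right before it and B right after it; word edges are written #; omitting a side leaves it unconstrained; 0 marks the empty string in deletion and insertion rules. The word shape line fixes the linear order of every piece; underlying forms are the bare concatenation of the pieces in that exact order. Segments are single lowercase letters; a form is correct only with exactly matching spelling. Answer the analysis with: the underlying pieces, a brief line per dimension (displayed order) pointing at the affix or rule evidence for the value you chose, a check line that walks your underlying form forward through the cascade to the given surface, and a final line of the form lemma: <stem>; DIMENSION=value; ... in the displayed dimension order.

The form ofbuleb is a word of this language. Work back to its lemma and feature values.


underlying: ofbu-a-leb
TOR=ak - signalled by the affix -leb
RANK=fe - signalled by the affix -a
check: ofbualeb -> ofbualeb -> ofbuleb
lemma: ofbu; TOR=ak; RANK=fe


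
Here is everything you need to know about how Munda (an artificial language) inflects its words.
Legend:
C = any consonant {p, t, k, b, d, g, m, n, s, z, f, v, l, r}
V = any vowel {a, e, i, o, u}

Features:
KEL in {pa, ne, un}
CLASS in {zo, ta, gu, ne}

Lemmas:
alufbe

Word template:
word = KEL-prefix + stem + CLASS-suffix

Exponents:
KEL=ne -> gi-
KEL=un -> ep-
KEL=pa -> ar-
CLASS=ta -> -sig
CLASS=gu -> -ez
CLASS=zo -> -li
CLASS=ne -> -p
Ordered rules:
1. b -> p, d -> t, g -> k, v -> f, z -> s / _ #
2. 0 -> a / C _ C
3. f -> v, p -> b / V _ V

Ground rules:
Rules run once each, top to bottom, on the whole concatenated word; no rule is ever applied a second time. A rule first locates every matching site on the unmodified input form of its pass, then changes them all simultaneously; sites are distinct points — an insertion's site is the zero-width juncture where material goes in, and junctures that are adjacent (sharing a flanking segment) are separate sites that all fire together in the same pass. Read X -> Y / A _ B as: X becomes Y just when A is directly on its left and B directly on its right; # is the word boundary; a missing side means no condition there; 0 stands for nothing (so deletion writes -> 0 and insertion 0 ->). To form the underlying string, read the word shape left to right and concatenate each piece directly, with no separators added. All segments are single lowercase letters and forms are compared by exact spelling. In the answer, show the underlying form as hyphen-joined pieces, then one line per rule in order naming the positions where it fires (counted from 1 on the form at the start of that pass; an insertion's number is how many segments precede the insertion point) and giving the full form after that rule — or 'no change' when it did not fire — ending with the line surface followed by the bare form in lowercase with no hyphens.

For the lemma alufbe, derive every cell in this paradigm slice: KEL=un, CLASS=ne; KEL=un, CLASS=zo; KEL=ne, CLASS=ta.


cell KEL=un, CLASS=ne:
underlying: ep-alufbe-p
1. b -> p, d -> t, g -> k, v -> f, z -> s / _ #: no change
2. 0 -> a / C _ C: inserts after position(s) 6: epalufabep
3. f -> v, p -> b / V _ V: fires at position(s) 2, 6: ebaluvabep
surface: ebaluvabep

cell KEL=un, CLASS=zo:
underlying: ep-alufbe-li
1. b -> p, d -> t, g -> k, v -> f, z -> s / _ #: no change
2. 0 -> a / C _ C: inserts after position(s) 6: epalufabeli
3. f -> v, p -> b / V _ V: fires at position(s) 2, 6: ebaluvabeli
surface: ebaluvabeli

cell KEL=ne, CLASS=ta:
underlying: gi-alufbe-sig
1. b -> p, d -> t, g -> k, v -> f, z -> s / _ #: fires at position(s) 11: gialufbesik
2. 0 -> a / C _ C: inserts after position(s) 6: gialufabesik
3. f -> v, p -> b / V _ V: fires at position(s) 6: gialuvabesik
surface: gialuvabesik


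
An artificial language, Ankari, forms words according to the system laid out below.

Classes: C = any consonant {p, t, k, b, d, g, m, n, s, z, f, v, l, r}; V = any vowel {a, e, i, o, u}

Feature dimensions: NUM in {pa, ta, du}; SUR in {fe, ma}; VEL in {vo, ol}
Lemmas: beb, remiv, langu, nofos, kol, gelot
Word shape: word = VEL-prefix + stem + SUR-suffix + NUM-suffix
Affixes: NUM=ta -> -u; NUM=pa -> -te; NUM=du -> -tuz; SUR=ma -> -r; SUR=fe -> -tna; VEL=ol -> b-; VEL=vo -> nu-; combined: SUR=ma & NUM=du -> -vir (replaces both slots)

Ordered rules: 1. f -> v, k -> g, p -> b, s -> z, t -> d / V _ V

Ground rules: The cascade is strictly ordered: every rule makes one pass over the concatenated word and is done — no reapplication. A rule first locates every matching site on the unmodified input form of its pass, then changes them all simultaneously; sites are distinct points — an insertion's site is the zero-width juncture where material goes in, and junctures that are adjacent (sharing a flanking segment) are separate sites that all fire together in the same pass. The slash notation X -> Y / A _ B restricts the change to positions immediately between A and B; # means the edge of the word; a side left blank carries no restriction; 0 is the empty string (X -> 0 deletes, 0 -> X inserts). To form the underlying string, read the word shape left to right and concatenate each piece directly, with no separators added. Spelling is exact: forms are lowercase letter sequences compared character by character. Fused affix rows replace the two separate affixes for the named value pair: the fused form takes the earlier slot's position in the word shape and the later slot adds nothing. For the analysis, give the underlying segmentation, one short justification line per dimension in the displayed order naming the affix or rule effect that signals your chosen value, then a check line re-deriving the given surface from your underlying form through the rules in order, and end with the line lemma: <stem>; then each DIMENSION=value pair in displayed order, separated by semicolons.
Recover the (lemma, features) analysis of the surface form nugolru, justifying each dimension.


underlying: nu-kol-r-u
NUM=ta - signalled by the affix -u
SUR=ma - signalled by the affix -r
VEL=vo - signalled by the affix nu-
check: nukolru -> nugolru
lemma: kol; NUM=ta; SUR=ma; VEL=vo


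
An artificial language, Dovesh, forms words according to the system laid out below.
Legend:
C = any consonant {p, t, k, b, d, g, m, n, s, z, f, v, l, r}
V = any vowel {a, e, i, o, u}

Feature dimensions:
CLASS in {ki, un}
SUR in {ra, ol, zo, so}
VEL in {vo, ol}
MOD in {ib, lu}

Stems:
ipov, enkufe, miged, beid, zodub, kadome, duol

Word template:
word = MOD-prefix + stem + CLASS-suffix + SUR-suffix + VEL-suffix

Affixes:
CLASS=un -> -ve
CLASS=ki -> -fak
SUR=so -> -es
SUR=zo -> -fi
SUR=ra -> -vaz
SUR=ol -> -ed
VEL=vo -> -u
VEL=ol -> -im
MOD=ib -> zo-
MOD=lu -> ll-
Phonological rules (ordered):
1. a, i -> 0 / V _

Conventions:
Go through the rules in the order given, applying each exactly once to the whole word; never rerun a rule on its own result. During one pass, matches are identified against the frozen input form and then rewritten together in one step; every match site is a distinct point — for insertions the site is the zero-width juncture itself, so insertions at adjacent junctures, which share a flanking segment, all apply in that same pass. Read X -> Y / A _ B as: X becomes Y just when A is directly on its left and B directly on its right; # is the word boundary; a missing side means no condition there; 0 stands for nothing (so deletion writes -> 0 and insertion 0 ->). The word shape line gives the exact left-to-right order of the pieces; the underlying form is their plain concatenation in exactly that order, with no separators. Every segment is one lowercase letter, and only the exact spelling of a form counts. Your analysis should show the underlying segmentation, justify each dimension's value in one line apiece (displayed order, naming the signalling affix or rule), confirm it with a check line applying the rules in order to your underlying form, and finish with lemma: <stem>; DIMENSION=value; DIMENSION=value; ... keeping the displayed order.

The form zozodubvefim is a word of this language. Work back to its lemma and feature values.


underlying: zo-zodub-ve-fi-im
CLASS=un - signalled by the affix -ve
SUR=zo - signalled by the affix -fi
VEL=ol - signalled by the affix -im
MOD=ib - signalled by the affix zo-
check: zozodubvefiim -> zozodubvefim
lemma: zodub; CLASS=un; SUR=zo; VEL=ol; MOD=ib


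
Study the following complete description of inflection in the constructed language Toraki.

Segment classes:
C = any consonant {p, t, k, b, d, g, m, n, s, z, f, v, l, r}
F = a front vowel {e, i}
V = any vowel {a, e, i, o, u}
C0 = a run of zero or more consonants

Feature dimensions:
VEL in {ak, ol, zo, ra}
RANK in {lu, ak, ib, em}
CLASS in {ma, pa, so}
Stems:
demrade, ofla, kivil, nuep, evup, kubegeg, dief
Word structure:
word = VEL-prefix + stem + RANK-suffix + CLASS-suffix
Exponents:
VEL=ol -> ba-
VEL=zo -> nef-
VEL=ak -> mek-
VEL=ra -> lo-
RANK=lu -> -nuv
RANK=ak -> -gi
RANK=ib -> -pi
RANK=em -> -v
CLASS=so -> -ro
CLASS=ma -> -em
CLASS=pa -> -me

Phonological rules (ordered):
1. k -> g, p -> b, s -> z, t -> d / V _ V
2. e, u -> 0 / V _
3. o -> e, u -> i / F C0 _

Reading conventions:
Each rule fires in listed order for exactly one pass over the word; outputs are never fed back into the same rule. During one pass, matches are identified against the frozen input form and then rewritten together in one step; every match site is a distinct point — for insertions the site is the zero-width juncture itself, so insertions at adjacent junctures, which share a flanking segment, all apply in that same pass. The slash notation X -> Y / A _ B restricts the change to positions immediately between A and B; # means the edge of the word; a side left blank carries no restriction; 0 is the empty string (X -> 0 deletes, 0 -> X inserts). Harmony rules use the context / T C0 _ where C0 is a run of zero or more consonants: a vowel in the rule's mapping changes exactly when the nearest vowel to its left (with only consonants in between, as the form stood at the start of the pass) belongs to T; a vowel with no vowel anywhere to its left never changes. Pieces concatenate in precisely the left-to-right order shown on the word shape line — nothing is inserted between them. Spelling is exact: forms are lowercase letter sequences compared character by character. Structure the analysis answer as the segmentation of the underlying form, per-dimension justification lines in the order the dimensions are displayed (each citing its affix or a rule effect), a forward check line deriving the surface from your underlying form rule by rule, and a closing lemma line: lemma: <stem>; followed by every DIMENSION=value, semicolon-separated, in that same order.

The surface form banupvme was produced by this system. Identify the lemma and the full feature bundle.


underlying: ba-nuep-v-me
VEL=ol - signalled by the affix ba-
RANK=em - signalled by the affix -v
CLASS=pa - signalled by the affix -me
check: banuepvme -> banuepvme -> banupvme -> banupvme
lemma: nuep; VEL=ol; RANK=em; CLASS=pa


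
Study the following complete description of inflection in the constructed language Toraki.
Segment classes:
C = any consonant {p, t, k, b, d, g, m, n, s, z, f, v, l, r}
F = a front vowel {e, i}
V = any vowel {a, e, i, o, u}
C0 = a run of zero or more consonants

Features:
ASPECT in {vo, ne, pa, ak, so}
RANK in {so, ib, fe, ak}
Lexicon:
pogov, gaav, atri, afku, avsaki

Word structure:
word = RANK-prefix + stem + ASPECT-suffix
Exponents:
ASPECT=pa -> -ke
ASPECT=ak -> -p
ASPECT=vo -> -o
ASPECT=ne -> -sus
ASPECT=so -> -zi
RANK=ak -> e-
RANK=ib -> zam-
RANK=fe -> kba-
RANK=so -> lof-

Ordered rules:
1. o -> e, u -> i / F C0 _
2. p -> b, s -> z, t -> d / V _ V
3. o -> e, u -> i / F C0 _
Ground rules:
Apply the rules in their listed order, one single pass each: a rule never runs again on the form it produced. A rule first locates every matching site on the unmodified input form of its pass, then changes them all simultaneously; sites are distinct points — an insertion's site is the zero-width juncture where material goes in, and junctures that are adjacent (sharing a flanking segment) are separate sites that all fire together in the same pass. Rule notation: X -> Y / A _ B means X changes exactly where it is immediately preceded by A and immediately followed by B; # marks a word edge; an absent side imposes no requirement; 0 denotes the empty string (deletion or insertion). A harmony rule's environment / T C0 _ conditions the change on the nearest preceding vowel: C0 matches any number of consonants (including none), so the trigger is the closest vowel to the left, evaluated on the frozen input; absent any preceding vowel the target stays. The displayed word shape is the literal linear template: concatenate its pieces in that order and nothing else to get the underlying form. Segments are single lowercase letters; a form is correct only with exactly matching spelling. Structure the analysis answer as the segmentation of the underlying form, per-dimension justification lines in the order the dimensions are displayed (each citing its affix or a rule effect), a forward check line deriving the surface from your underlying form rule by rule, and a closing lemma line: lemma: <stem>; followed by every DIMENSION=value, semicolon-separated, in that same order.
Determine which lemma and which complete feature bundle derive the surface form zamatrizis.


underlying: zam-atri-sus
ASPECT=ne - signalled by the affix -sus
RANK=ib - signalled by the affix zam-
check: zamatrisus -> zamatrisis -> zamatrizis -> zamatrizis
lemma: atri; ASPECT=ne; RANK=ib


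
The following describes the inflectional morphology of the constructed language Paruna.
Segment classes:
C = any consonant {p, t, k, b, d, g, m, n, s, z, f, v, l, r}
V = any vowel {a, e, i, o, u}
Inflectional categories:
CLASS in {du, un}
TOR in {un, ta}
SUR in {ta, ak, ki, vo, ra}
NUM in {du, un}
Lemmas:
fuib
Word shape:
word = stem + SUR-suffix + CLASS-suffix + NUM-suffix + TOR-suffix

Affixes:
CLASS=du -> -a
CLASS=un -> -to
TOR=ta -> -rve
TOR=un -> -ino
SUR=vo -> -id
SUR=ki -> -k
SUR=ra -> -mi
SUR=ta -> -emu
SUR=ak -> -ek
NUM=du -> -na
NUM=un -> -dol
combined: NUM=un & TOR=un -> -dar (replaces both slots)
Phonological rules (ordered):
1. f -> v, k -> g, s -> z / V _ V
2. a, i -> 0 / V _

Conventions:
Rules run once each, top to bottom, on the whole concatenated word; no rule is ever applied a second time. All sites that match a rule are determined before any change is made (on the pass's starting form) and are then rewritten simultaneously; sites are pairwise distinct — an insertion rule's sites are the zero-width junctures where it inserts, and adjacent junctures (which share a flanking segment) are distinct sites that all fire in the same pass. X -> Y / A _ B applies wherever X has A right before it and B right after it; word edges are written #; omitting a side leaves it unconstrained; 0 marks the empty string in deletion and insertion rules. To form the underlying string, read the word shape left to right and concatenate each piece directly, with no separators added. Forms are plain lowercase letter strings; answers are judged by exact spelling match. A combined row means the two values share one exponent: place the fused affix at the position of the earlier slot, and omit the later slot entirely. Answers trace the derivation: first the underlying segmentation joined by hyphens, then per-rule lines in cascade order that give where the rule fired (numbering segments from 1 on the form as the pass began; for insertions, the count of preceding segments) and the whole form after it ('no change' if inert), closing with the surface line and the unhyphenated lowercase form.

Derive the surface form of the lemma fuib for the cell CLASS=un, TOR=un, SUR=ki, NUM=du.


underlying: fuib-k-to-na-ino
1. f -> v, k -> g, s -> z / V _ V: no change
2. a, i -> 0 / V _: fires at position(s) 3, 10: fubktonano
surface: fubktonano


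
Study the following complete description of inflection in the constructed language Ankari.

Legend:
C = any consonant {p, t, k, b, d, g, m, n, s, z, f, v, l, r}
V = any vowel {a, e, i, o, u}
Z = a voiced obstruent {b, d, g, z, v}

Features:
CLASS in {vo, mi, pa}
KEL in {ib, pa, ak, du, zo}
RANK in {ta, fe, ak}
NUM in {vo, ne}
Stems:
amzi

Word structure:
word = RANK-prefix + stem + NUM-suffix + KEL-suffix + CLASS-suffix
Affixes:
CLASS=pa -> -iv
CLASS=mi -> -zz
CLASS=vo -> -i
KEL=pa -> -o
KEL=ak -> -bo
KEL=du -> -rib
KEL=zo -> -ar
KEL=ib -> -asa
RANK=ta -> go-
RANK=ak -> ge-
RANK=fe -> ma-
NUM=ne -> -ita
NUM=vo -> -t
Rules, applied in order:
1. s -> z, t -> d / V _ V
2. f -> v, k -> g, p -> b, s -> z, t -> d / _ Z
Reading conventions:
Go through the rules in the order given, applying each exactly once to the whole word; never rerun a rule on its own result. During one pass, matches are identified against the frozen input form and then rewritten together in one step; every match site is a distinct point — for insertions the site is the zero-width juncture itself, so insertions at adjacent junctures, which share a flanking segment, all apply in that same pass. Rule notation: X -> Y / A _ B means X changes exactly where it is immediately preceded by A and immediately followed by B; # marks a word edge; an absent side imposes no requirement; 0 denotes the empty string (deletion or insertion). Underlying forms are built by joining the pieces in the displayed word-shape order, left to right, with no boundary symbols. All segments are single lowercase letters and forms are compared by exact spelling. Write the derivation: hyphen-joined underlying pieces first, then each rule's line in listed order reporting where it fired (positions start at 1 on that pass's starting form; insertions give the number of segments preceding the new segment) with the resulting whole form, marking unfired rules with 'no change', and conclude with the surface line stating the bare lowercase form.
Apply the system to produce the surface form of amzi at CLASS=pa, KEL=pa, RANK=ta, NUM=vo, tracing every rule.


underlying: go-amzi-t-o-iv
1. s -> z, t -> d / V _ V: fires at position(s) 7: goamzidoiv
2. f -> v, k -> g, p -> b, s -> z, t -> d / _ Z: no change
surface: goamzidoiv


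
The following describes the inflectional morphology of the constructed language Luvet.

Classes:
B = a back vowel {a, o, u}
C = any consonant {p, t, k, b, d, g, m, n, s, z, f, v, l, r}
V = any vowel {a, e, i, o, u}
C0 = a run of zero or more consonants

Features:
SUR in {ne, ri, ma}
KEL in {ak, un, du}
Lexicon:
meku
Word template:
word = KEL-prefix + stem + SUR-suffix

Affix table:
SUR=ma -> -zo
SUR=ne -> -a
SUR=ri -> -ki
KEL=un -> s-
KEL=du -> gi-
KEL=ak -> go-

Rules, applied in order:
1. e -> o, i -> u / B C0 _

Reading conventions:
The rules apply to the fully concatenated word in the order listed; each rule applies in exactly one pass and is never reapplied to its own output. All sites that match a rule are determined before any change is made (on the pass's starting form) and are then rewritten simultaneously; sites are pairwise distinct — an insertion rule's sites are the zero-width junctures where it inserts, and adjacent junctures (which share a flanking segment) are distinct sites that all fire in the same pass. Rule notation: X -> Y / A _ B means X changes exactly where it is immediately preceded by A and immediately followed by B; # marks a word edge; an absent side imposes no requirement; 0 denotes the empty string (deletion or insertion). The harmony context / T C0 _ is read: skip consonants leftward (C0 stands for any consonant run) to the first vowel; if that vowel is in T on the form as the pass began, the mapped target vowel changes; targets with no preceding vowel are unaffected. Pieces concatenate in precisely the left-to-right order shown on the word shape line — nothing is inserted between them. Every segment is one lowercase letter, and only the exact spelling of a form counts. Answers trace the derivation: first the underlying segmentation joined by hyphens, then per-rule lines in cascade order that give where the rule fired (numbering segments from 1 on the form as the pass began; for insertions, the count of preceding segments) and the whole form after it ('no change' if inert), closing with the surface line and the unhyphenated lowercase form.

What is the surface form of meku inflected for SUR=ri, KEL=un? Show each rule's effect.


underlying: s-meku-ki
1. e -> o, i -> u / B C0 _: fires at position(s) 7: smekuku
surface: smekuku


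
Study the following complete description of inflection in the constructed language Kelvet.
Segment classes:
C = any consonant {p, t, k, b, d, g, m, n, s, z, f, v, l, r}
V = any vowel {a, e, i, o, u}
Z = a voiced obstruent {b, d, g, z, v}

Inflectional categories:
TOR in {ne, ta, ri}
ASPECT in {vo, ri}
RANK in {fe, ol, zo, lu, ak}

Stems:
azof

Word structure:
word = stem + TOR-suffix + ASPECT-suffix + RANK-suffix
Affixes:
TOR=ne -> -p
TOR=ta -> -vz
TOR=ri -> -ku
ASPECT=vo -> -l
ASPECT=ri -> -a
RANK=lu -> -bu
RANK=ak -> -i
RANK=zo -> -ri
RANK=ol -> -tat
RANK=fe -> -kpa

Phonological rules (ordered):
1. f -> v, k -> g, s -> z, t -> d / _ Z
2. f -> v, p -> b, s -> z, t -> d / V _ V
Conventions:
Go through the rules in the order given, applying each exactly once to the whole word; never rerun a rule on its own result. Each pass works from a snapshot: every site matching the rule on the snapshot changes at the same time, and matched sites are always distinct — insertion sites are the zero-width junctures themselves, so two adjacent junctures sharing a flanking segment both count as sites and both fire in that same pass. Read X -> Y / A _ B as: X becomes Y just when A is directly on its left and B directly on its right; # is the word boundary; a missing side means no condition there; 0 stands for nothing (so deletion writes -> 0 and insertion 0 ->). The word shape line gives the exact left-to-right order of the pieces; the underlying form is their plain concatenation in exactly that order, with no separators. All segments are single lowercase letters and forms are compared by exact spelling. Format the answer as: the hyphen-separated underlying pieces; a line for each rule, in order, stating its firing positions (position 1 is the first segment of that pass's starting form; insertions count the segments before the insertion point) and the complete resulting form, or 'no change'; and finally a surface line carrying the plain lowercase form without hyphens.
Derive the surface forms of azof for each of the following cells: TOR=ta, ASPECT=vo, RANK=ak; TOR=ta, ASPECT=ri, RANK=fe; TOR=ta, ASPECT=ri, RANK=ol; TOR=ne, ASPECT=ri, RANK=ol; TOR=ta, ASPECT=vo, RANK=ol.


cell TOR=ta, ASPECT=vo, RANK=ak:
underlying: azof-vz-l-i
1. f -> v, k -> g, s -> z, t -> d / _ Z: fires at position(s) 4: azovvzli
2. f -> v, p -> b, s -> z, t -> d / V _ V: no change
surface: azovvzli

cell TOR=ta, ASPECT=ri, RANK=fe:
underlying: azof-vz-a-kpa
1. f -> v, k -> g, s -> z, t -> d / _ Z: fires at position(s) 4: azovvzakpa
2. f -> v, p -> b, s -> z, t -> d / V _ V: no change
surface: azovvzakpa

cell TOR=ta, ASPECT=ri, RANK=ol:
underlying: azof-vz-a-tat
1. f -> v, k -> g, s -> z, t -> d / _ Z: fires at position(s) 4: azovvzatat
2. f -> v, p -> b, s -> z, t -> d / V _ V: fires at position(s) 8: azovvzadat
surface: azovvzadat

cell TOR=ne, ASPECT=ri, RANK=ol:
underlying: azof-p-a-tat
1. f -> v, k -> g, s -> z, t -> d / _ Z: no change
2. f -> v, p -> b, s -> z, t -> d / V _ V: fires at position(s) 7: azofpadat
surface: azofpadat

cell TOR=ta, ASPECT=vo, RANK=ol:
underlying: azof-vz-l-tat
1. f -> v, k -> g, s -> z, t -> d / _ Z: fires at position(s) 4: azovvzltat
2. f -> v, p -> b, s -> z, t -> d / V _ V: no change
surface: azovvzltat


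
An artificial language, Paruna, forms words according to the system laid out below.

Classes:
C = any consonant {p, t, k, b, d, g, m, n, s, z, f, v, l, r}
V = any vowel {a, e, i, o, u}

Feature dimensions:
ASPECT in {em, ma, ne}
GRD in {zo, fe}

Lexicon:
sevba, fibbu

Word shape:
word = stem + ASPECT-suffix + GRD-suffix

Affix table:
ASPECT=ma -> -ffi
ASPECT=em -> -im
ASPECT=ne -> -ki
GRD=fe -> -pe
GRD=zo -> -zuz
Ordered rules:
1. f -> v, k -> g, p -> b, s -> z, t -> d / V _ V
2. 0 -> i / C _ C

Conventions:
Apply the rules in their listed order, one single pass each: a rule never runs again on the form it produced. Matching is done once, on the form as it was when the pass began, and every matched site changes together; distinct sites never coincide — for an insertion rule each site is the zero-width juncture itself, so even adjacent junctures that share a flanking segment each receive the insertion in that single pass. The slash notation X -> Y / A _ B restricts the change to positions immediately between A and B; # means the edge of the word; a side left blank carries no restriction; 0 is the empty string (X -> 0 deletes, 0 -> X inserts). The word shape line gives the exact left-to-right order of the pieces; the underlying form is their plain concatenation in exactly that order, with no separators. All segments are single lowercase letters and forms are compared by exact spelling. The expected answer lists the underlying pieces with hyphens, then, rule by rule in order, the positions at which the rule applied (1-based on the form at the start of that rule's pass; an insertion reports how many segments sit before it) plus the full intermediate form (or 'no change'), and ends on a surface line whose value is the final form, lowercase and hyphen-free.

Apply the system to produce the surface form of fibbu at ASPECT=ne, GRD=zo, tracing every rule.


underlying: fibbu-ki-zuz
1. f -> v, k -> g, p -> b, s -> z, t -> d / V _ V: fires at position(s) 6: fibbugizuz
2. 0 -> i / C _ C: inserts after position(s) 3: fibibugizuz
surface: fibibugizuz


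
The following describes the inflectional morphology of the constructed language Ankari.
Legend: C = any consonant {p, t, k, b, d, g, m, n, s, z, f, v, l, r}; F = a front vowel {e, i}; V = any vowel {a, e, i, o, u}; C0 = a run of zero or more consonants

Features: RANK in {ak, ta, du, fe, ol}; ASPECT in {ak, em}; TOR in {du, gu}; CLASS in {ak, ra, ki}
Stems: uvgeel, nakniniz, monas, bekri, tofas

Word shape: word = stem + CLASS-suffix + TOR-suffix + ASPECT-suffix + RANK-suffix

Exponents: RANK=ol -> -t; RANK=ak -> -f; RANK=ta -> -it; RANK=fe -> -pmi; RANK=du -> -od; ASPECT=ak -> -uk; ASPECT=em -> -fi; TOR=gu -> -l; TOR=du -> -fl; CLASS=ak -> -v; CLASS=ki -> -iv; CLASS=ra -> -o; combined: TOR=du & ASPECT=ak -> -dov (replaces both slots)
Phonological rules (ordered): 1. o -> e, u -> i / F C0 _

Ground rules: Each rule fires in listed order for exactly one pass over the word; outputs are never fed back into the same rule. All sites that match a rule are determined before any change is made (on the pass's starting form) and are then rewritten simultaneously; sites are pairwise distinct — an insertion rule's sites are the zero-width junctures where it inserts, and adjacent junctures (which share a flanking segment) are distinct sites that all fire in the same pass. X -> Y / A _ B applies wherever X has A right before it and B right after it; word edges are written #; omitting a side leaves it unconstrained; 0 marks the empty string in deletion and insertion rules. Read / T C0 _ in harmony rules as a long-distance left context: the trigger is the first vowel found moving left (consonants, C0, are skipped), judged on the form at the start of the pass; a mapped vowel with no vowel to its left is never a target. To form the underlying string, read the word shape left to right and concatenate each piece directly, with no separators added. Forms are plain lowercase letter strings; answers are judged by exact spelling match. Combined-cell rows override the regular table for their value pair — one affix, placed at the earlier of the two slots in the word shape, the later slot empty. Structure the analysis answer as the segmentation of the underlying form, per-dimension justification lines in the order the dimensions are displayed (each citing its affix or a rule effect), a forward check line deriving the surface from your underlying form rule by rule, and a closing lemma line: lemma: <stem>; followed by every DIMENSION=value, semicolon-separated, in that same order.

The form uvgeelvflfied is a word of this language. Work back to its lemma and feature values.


underlying: uvgeel-v-fl-fi-od
RANK=du - signalled by the affix -od
ASPECT=em - signalled by the affix -fi
TOR=du - signalled by the affix -fl
CLASS=ak - signalled by the affix -v
check: uvgeelvflfiod -> uvgeelvflfied
lemma: uvgeel; RANK=du; ASPECT=em; TOR=du; CLASS=ak


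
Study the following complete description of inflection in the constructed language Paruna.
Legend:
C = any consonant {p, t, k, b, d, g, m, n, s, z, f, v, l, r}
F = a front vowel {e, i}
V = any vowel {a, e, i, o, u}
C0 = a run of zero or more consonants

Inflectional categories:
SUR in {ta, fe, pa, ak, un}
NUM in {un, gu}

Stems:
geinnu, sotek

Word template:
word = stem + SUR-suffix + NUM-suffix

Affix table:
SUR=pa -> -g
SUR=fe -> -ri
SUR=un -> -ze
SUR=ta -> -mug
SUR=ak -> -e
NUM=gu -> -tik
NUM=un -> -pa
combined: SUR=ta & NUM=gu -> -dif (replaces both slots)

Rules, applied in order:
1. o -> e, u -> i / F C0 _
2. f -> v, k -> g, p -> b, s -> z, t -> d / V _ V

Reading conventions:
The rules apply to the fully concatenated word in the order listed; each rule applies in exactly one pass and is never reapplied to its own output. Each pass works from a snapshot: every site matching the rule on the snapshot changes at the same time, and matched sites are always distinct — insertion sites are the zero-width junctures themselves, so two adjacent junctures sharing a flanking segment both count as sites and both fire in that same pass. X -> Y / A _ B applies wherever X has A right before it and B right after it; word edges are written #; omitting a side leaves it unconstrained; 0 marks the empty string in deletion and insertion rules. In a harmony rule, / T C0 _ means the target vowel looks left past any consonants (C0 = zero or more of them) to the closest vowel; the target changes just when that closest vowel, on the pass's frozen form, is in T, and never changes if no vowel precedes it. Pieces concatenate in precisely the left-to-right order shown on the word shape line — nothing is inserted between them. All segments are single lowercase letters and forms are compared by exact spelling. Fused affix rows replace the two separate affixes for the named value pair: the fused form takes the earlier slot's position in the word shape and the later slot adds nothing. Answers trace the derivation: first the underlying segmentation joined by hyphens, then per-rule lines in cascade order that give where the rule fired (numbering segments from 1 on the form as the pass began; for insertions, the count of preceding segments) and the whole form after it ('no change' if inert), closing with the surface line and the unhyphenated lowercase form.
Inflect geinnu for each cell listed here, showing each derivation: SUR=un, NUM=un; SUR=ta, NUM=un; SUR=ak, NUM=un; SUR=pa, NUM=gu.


cell SUR=un, NUM=un:
underlying: geinnu-ze-pa
1. o -> e, u -> i / F C0 _: fires at position(s) 6: geinnizepa
2. f -> v, k -> g, p -> b, s -> z, t -> d / V _ V: fires at position(s) 9: geinnizeba
surface: geinnizeba

cell SUR=ta, NUM=un:
underlying: geinnu-mug-pa
1. o -> e, u -> i / F C0 _: fires at position(s) 6: geinnimugpa
2. f -> v, k -> g, p -> b, s -> z, t -> d / V _ V: no change
surface: geinnimugpa

cell SUR=ak, NUM=un:
underlying: geinnu-e-pa
1. o -> e, u -> i / F C0 _: fires at position(s) 6: geinniepa
2. f -> v, k -> g, p -> b, s -> z, t -> d / V _ V: fires at position(s) 8: geinnieba
surface: geinnieba

cell SUR=pa, NUM=gu:
underlying: geinnu-g-tik
1. o -> e, u -> i / F C0 _: fires at position(s) 6: geinnigtik
2. f -> v, k -> g, p -> b, s -> z, t -> d / V _ V: no change
surface: geinnigtik


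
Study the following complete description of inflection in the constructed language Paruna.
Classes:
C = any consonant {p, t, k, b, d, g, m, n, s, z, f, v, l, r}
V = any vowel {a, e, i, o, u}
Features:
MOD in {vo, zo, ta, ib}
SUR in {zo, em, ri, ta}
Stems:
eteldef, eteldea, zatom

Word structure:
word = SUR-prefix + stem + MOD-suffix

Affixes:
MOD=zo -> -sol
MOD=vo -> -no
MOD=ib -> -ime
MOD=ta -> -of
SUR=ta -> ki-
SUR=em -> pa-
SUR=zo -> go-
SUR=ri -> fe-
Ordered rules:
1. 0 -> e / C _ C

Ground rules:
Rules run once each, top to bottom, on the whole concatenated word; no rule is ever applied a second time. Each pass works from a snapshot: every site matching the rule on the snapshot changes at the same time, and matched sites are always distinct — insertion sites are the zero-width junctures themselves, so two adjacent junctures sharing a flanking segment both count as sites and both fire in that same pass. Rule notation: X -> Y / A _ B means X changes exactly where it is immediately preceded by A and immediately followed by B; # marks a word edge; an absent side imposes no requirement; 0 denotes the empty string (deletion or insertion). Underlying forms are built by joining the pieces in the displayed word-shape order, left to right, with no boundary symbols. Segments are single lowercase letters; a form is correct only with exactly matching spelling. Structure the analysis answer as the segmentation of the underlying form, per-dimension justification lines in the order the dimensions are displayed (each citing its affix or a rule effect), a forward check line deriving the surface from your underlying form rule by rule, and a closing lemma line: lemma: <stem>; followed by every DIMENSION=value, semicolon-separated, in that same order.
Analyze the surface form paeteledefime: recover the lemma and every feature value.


underlying: pa-eteldef-ime
MOD=ib - signalled by the affix -ime
SUR=em - signalled by the affix pa-
check: paeteldefime -> paeteledefime
lemma: eteldef; MOD=ib; SUR=em


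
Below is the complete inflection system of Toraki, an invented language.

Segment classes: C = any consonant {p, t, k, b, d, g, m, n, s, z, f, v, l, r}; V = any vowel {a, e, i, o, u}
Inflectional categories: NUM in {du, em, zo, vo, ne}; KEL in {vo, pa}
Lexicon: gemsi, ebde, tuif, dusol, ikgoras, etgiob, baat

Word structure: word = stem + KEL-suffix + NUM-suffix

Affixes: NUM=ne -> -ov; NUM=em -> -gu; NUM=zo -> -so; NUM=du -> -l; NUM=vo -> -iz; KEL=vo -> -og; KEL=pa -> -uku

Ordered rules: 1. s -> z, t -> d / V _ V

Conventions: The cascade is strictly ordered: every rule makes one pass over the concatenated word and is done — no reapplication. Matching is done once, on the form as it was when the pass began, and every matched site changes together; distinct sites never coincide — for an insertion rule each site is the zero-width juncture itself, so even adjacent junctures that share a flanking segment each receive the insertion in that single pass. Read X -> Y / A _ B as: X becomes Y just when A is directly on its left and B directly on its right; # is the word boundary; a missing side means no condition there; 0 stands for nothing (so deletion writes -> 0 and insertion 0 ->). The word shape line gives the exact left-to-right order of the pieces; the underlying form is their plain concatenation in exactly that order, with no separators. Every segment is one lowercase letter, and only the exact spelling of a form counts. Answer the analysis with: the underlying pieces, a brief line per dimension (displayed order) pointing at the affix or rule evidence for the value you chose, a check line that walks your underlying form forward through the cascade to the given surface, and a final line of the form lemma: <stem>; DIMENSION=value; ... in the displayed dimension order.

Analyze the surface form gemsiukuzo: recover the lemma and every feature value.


underlying: gemsi-uku-so
NUM=zo - signalled by the affix -so
KEL=pa - signalled by the affix -uku
check: gemsiukuso -> gemsiukuzo
lemma: gemsi; NUM=zo; KEL=pa


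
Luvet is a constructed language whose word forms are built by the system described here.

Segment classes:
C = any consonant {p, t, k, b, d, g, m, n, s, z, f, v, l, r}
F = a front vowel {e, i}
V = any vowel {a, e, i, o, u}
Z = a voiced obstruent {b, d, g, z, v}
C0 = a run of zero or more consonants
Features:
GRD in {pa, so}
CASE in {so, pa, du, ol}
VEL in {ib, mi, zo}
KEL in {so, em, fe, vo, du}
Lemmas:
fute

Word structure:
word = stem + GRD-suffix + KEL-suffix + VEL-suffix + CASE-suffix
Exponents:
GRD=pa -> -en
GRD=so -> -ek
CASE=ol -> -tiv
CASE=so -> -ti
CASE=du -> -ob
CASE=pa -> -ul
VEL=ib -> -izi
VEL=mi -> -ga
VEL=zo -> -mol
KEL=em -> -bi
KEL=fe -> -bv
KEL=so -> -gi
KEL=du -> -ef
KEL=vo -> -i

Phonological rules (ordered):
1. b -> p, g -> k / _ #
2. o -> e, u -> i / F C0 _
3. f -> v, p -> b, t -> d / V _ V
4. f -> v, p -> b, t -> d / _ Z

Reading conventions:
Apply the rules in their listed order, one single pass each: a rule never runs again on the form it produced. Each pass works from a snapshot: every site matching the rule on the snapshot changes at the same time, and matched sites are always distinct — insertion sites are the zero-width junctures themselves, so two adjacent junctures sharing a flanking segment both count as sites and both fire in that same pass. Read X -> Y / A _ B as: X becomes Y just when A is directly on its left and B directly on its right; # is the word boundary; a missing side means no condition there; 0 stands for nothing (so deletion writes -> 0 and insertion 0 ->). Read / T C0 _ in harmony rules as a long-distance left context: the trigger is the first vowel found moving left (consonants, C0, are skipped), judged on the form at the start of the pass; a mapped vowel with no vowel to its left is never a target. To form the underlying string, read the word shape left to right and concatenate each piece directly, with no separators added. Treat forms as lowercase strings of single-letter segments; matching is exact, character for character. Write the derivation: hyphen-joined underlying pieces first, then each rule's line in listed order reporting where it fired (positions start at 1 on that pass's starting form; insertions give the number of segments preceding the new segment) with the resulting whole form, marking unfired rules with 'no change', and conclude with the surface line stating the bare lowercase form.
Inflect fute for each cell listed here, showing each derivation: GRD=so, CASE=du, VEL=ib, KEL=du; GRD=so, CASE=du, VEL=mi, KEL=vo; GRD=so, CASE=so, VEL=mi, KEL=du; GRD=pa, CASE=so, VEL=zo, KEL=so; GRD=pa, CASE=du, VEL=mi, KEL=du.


cell GRD=so, CASE=du, VEL=ib, KEL=du:
underlying: fute-ek-ef-izi-ob
1. b -> p, g -> k / _ #: fires at position(s) 13: futeekefiziop
2. o -> e, u -> i / F C0 _: fires at position(s) 12: futeekefiziep
3. f -> v, p -> b, t -> d / V _ V: fires at position(s) 3, 8: fudeekeviziep
4. f -> v, p -> b, t -> d / _ Z: no change
surface: fudeekeviziep

cell GRD=so, CASE=du, VEL=mi, KEL=vo:
underlying: fute-ek-i-ga-ob
1. b -> p, g -> k / _ #: fires at position(s) 11: futeekigaop
2. o -> e, u -> i / F C0 _: no change
3. f -> v, p -> b, t -> d / V _ V: fires at position(s) 3: fudeekigaop
4. f -> v, p -> b, t -> d / _ Z: no change
surface: fudeekigaop

cell GRD=so, CASE=so, VEL=mi, KEL=du:
underlying: fute-ek-ef-ga-ti
1. b -> p, g -> k / _ #: no change
2. o -> e, u -> i / F C0 _: no change
3. f -> v, p -> b, t -> d / V _ V: fires at position(s) 3, 11: fudeekefgadi
4. f -> v, p -> b, t -> d / _ Z: fires at position(s) 8: fudeekevgadi
surface: fudeekevgadi

cell GRD=pa, CASE=so, VEL=zo, KEL=so:
underlying: fute-en-gi-mol-ti
1. b -> p, g -> k / _ #: no change
2. o -> e, u -> i / F C0 _: fires at position(s) 10: futeengimelti
3. f -> v, p -> b, t -> d / V _ V: fires at position(s) 3: fudeengimelti
4. f -> v, p -> b, t -> d / _ Z: no change
surface: fudeengimelti

cell GRD=pa, CASE=du, VEL=mi, KEL=du:
underlying: fute-en-ef-ga-ob
1. b -> p, g -> k / _ #: fires at position(s) 12: futeenefgaop
2. o -> e, u -> i / F C0 _: no change
3. f -> v, p -> b, t -> d / V _ V: fires at position(s) 3: fudeenefgaop
4. f -> v, p -> b, t -> d / _ Z: fires at position(s) 8: fudeenevgaop
surface: fudeenevgaop
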